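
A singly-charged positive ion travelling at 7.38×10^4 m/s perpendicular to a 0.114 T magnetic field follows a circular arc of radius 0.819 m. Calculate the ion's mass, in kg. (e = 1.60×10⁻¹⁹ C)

qvB = mv²/r ⇒ m = qBr/v.
m = (1×1.60×10^-19)(0.114)(0.819) / (7.38×10^4) = 2.02×10^-25 kg.

m ≈ 2.02×10^-25 kg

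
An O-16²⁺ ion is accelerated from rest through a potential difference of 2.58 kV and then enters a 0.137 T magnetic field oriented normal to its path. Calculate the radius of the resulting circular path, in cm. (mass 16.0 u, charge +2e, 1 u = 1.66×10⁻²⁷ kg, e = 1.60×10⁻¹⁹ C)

r ≈ 15.1 cm

The kinetic energy gained is K = qV = (2×1.60×10^-19)(2580) = 8.26×10^-16 J.
v = √(2K/m) = 2.49×10^5 m/s.
r = mv/(qB) = (2.66×10^-26)(2.49×10^5) / [(2×1.60×10^-19)(0.137)] = 0.151 m.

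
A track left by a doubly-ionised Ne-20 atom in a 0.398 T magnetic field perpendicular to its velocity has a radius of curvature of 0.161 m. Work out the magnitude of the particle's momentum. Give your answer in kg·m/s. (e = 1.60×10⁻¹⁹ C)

p ≈ 2.05×10^-20 kg·m/s

Since qvB = mv²/r, the momentum p = mv = qBr.
p = (2×1.60×10^-19)(0.398)(0.161) = 2.05×10^-20 kg·m/s.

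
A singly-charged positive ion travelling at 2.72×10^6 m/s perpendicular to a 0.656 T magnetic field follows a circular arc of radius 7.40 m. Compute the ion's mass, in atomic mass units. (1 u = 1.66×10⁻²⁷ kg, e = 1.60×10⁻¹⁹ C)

qvB = mv²/r ⇒ m = qBr/v.
m = (1×1.60×10^-19)(0.656)(7.40) / (2.72×10^6) = 2.86×10^-25 kg = 172 u.

m ≈ 172 u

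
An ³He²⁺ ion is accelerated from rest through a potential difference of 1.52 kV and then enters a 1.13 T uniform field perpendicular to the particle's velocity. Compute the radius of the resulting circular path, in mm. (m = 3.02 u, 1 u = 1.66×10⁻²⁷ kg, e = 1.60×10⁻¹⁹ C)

r ≈ 6.11 mm

The kinetic energy gained is K = qV = (2×1.60×10^-19)(1520) = 4.86×10^-16 J.
v = √(2K/m) = 4.41×10^5 m/s.
r = mv/(qB) = (5.01×10^-27)(4.41×10^5) / [(2×1.60×10^-19)(1.13)] = 6.11×10^-3 m.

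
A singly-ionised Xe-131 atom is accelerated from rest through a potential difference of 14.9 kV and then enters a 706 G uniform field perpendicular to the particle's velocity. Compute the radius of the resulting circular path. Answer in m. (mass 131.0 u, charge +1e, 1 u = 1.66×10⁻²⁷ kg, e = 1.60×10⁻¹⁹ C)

The kinetic energy gained is K = qV = (1×1.60×10^-19)(1.49×10^4) = 2.38×10^-15 J.
v = √(2K/m) = 1.48×10^5 m/s.
r = mv/(qB) = (2.17×10^-25)(1.48×10^5) / [(1×1.60×10^-19)(0.0706)] = 2.85 m.

r ≈ 2.85 m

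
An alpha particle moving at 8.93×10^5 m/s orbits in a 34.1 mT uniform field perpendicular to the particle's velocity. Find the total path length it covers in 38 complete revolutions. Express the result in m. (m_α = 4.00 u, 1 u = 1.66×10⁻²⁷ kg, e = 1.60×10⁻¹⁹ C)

L ≈ 130 m

r = mv/(qB) = 0.543 m, so one revolution covers 2πr = 3.41 m.
In 38 revolutions: L = 38·2πr = 130 m.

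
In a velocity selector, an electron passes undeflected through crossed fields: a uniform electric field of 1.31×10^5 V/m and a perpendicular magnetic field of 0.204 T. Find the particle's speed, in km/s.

v ≈ 642 km/s

For zero net force, qE = qvB, so v = E/B.
v = (1.31×10^5) / (0.204) = 6.42×10^5 m/s.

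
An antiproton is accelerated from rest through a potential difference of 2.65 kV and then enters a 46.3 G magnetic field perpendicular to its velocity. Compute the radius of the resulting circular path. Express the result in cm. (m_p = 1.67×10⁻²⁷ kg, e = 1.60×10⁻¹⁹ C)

The kinetic energy gained is K = qV = (1×1.60×10^-19)(2650) = 4.24×10^-16 J.
v = √(2K/m) = 7.13×10^5 m/s.
r = mv/(qB) = (1.67×10^-27)(7.13×10^5) / [(1×1.60×10^-19)(4.63×10^-3)] = 1.61 m.

r ≈ 161 cm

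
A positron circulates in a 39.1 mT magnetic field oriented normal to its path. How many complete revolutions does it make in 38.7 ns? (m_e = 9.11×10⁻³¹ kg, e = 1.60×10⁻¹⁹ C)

N = 42

T = 2πm/(qB) = 2π(9.11×10^-31) / [(1×1.60×10^-19)(0.0391)] = 9.1496×10^-10 s.
N = t/T = 3.87×10^-8 / 9.1496×10^-10 ≈ 42.30, so 42 complete revolutions.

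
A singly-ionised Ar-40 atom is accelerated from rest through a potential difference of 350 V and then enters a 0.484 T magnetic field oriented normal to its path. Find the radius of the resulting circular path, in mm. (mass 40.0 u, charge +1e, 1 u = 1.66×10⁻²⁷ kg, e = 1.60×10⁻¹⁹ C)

The kinetic energy gained is K = qV = (1×1.60×10^-19)(350) = 5.60×10^-17 J.
v = √(2K/m) = 4.11×10^4 m/s.
r = mv/(qB) = (6.64×10^-26)(4.11×10^4) / [(1×1.60×10^-19)(0.484)] = 0.0352 m.

r ≈ 35.2 mm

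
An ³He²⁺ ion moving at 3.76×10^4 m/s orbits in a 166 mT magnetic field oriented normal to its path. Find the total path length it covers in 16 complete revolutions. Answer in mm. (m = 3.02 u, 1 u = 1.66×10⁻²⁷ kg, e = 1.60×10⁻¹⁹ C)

r = mv/(qB) = 3.55×10^-3 m, so one revolution covers 2πr = 0.0223 m.
In 16 revolutions: L = 16·2πr = 0.357 m.

L ≈ 357 mm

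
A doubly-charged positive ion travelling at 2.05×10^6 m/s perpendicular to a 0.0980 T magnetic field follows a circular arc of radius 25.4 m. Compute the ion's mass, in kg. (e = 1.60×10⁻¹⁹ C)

qvB = mv²/r ⇒ m = qBr/v.
m = (2×1.60×10^-19)(0.0980)(25.4) / (2.05×10^6) = 3.89×10^-25 kg.

m ≈ 3.89×10^-25 kg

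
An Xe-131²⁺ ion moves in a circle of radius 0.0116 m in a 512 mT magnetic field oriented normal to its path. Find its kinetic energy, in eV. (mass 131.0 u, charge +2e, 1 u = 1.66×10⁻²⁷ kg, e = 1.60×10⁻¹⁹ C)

v = qBr/m = (2×1.60×10^-19)(0.512)(0.0116) / (2.17×10^-25) = 8740 m/s.
K = ½mv² = 0.5·(2.17×10^-25)·(8740)² = 8.31×10^-18 J = 51.9 eV.

K ≈ 51.9 eV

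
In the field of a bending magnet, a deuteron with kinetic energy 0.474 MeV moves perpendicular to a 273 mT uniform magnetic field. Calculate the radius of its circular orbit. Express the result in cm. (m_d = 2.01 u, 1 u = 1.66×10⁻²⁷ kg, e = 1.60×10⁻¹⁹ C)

r ≈ 51.5 cm

Convert the energy: K = 0.474 MeV = 7.58×10^-14 J.
v = √(2K/m) = √(2·7.58×10^-14/3.34×10^-27) = 6.74×10^6 m/s.
r = mv/(qB) = (3.34×10^-27)(6.74×10^6) / [(1×1.60×10^-19)(0.273)] = 0.515 m.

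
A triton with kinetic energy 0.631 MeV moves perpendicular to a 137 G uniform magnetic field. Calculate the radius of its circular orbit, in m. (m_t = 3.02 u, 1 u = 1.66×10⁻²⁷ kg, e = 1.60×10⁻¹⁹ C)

Convert the energy: K = 0.631 MeV = 1.01×10^-13 J.
v = √(2K/m) = √(2·1.01×10^-13/5.01×10^-27) = 6.35×10^6 m/s.
r = mv/(qB) = (5.01×10^-27)(6.35×10^6) / [(1×1.60×10^-19)(0.0137)] = 14.5 m.

r ≈ 14.5 m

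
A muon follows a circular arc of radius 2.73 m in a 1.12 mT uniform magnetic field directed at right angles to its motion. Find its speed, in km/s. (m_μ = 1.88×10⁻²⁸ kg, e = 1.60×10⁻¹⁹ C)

v ≈ 2600 km/s

From qvB = mv²/r, v = qBr/m.
v = (1×1.60×10^-19)(1.12×10^-3)(2.73) / (1.88×10^-28) = 2.60×10^6 m/s.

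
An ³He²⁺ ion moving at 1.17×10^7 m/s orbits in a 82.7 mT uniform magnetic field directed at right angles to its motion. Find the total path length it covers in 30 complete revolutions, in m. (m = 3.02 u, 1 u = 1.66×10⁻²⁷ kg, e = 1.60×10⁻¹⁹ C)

r = mv/(qB) = 2.22 m, so one revolution covers 2πr = 13.9 m.
In 30 revolutions: L = 30·2πr = 418 m.

L ≈ 418 m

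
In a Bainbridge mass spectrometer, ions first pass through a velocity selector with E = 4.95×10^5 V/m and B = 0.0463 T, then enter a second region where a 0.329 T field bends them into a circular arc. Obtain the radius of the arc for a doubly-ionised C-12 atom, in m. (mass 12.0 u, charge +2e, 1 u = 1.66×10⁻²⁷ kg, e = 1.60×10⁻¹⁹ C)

The selector passes v = E/B = 4.95×10^5/0.0463 = 1.07×10^7 m/s.
In the deflection region, r = mv/(qB₂) = (1.99×10^-26)(1.07×10^7) / [(2×1.60×10^-19)(0.329)] = 2.02 m.

r ≈ 2.02 m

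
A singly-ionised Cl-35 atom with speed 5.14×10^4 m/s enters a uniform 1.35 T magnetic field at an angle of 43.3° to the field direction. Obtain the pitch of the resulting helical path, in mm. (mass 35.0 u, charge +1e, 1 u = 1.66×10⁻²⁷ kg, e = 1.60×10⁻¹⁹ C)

The velocity component along B is v∥ = v cos43.3° = 3.74×10^4 m/s.
The cyclotron period T = 2πm/(qB) = 1.69×10^-6 s is set by m, q, B alone.
Pitch = v∥·T = (3.74×10^4)(1.69×10^-6) = 0.0632 m.

pitch ≈ 63.2 mm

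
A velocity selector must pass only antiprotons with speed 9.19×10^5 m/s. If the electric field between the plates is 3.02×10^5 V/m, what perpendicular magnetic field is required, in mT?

qE = qvB ⇒ B = E/v = (3.02×10^5) / (9.19×10^5) = 0.329 T.

B ≈ 329 mT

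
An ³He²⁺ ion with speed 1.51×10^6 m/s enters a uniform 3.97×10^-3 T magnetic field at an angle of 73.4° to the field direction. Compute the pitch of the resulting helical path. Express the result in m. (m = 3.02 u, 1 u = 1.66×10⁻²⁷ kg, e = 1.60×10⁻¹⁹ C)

The velocity component along B is v∥ = v cos73.4° = 4.31×10^5 m/s.
The cyclotron period T = 2πm/(qB) = 2.48×10^-5 s is set by m, q, B alone.
Pitch = v∥·T = (4.31×10^5)(2.48×10^-5) = 10.7 m.

pitch ≈ 10.7 m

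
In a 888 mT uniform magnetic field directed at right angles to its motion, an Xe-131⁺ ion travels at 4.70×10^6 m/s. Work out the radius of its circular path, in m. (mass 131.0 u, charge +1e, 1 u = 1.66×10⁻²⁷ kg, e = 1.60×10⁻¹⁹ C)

The magnetic force provides the centripetal force: qvB = mv²/r, so r = mv/(qB).
r = (2.17×10^-25 kg)(4.70×10^6 m/s) / [(1×1.60×10^-19 C)(0.888 T)] = 7.19 m.

r ≈ 7.19 m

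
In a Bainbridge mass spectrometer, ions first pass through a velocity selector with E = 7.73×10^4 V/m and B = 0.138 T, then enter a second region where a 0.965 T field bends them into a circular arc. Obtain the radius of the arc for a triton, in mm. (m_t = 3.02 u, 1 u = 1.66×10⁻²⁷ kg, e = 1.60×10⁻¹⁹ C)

r ≈ 18.2 mm

The selector passes v = E/B = 7.73×10^4/0.138 = 5.60×10^5 m/s.
In the deflection region, r = mv/(qB₂) = (5.01×10^-27)(5.60×10^5) / [(1×1.60×10^-19)(0.965)] = 0.0182 m.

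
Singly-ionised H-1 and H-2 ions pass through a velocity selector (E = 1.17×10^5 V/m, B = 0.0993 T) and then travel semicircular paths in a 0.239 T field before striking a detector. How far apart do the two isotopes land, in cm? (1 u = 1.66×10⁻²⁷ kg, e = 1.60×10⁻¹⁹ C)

Both emerge at v = E/B₁ = 1.18×10^6 m/s.
r = mv/(qB₂), so r₁ = 0.05115 m and r₂ = 0.1023 m, giving Δr = 0.0511 m.
After a semicircle each ion lands a diameter 2r from the entry slit, so the separation is 2Δr = 0.102 m.

Δd ≈ 10.2 cm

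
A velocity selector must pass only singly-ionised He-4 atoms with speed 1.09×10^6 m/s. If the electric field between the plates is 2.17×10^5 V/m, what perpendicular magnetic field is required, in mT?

B ≈ 199 mT

qE = qvB ⇒ B = E/v = (2.17×10^5) / (1.09×10^6) = 0.199 T.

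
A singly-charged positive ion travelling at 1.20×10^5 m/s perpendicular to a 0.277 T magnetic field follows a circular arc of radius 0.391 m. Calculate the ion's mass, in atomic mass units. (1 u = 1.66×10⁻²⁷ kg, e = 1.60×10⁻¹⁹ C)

m ≈ 87.0 u

qvB = mv²/r ⇒ m = qBr/v.
m = (1×1.60×10^-19)(0.277)(0.391) / (1.20×10^5) = 1.44×10^-25 kg = 87.0 u.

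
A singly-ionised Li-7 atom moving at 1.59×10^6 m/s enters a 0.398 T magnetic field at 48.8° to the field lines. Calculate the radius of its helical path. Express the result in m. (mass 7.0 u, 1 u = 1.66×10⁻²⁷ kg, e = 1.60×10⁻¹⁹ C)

Only the perpendicular component v⊥ = v sin48.8° = 1.20×10^6 m/s is bent by the field.
r = m v⊥ /(qB) = (1.16×10^-26)(1.20×10^6) / [(1×1.60×10^-19)(0.398)] = 0.218 m.

r ≈ 0.218 m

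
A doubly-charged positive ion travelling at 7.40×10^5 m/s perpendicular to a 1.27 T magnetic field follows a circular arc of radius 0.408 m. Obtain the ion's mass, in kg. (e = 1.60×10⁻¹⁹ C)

qvB = mv²/r ⇒ m = qBr/v.
m = (2×1.60×10^-19)(1.27)(0.408) / (7.40×10^5) = 2.24×10^-25 kg.

m ≈ 2.24×10^-25 kg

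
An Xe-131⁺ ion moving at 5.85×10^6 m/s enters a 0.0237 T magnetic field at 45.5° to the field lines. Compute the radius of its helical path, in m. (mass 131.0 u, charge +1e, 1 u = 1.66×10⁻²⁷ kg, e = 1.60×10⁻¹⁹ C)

Only the perpendicular component v⊥ = v sin45.5° = 4.17×10^6 m/s is bent by the field.
r = m v⊥ /(qB) = (2.17×10^-25)(4.17×10^6) / [(1×1.60×10^-19)(0.0237)] = 239 m.

r ≈ 239 m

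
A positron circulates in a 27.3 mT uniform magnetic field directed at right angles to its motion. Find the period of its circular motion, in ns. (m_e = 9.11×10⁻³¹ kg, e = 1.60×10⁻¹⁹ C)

The cyclotron period is independent of speed: T = 2πm/(qB).
T = 2π(9.11×10^-31) / [(1×1.60×10^-19)(0.0273)] = 1.31×10^-9 s.

T ≈ 1.31 ns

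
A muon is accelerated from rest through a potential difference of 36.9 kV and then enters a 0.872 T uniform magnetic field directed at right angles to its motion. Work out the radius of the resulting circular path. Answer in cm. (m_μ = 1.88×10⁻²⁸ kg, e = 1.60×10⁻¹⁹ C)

r ≈ 1.07 cm

The kinetic energy gained is K = qV = (1×1.60×10^-19)(3.69×10^4) = 5.90×10^-15 J.
v = √(2K/m) = 7.93×10^6 m/s.
r = mv/(qB) = (1.88×10^-28)(7.93×10^6) / [(1×1.60×10^-19)(0.872)] = 0.0107 m.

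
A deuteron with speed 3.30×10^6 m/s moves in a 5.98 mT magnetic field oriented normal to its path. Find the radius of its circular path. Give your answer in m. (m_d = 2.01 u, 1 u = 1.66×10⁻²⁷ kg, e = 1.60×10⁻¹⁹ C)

The magnetic force provides the centripetal force: qvB = mv²/r, so r = mv/(qB).
r = (3.34×10^-27 kg)(3.30×10^6 m/s) / [(1×1.60×10^-19 C)(5.98×10^-3 T)] = 11.5 m.

r ≈ 11.5 m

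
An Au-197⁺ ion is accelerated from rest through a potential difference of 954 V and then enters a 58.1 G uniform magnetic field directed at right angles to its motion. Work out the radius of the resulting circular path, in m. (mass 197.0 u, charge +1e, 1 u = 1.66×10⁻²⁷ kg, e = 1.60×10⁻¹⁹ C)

r ≈ 10.7 m

The kinetic energy gained is K = qV = (1×1.60×10^-19)(954) = 1.53×10^-16 J.
v = √(2K/m) = 3.06×10^4 m/s.
r = mv/(qB) = (3.27×10^-25)(3.06×10^4) / [(1×1.60×10^-19)(5.81×10^-3)] = 10.7 m.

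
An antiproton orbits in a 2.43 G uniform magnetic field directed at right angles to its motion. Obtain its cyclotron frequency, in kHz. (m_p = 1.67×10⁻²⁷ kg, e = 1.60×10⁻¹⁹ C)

f ≈ 3.71 kHz

f = qB/(2πm) = (1×1.60×10^-19)(2.43×10^-4) / [2π(1.67×10^-27)] = 3710 Hz.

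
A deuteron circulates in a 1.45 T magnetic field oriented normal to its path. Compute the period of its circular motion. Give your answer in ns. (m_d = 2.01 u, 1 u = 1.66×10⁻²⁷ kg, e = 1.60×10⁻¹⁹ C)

The cyclotron period is independent of speed: T = 2πm/(qB).
T = 2π(3.34×10^-27) / [(1×1.60×10^-19)(1.45)] = 9.04×10^-8 s.

T ≈ 90.4 ns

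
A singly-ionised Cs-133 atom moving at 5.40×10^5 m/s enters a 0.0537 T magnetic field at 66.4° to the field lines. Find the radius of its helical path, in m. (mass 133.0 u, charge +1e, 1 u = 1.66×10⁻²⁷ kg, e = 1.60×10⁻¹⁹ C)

Only the perpendicular component v⊥ = v sin66.4° = 4.95×10^5 m/s is bent by the field.
r = m v⊥ /(qB) = (2.21×10^-25)(4.95×10^5) / [(1×1.60×10^-19)(0.0537)] = 12.7 m.

r ≈ 12.7 m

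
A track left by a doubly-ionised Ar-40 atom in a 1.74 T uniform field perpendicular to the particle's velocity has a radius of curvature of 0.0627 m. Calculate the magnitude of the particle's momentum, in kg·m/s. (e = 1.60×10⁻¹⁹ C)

Since qvB = mv²/r, the momentum p = mv = qBr.
p = (2×1.60×10^-19)(1.74)(0.0627) = 3.49×10^-20 kg·m/s.

p ≈ 3.49×10^-20 kg·m/s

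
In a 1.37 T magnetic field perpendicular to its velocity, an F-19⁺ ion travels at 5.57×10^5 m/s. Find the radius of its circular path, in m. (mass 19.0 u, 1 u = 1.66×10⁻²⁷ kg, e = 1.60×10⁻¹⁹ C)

r ≈ 0.0801 m

The magnetic force provides the centripetal force: qvB = mv²/r, so r = mv/(qB).
r = (3.15×10^-26 kg)(5.57×10^5 m/s) / [(1×1.60×10^-19 C)(1.37 T)] = 0.0801 m.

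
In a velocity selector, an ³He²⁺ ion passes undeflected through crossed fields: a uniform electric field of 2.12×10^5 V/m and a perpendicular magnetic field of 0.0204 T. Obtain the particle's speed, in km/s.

v ≈ 10400 km/s

For zero net force, qE = qvB, so v = E/B.
v = (2.12×10^5) / (0.0204) = 1.04×10^7 m/s.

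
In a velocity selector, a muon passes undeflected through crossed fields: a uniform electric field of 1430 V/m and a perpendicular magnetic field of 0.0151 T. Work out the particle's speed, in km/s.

v ≈ 94.7 km/s

For zero net force, qE = qvB, so v = E/B.
v = (1430) / (0.0151) = 9.47×10^4 m/s.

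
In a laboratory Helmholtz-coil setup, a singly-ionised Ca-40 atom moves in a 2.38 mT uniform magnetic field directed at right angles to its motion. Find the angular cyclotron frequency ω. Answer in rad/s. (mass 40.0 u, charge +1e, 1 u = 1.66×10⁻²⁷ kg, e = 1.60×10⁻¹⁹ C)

ω ≈ 5730 rad/s

ω = qB/m = (1×1.60×10^-19)(2.38×10^-3) / (6.64×10^-26) = 5730 rad/s.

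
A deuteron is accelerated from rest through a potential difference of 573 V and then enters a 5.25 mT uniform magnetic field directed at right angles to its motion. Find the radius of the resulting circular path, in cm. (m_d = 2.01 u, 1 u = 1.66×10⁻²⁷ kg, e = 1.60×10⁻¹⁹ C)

r ≈ 93.1 cm

The kinetic energy gained is K = qV = (1×1.60×10^-19)(573) = 9.17×10^-17 J.
v = √(2K/m) = 2.34×10^5 m/s.
r = mv/(qB) = (3.34×10^-27)(2.34×10^5) / [(1×1.60×10^-19)(5.25×10^-3)] = 0.931 m.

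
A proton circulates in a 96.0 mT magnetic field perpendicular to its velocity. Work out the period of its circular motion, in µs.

The cyclotron period is independent of speed: T = 2πm/(qB).
T = 2π(1.67×10^-27) / [(1×1.60×10^-19)(0.0960)] = 6.83×10^-7 s.

T ≈ 0.683 µs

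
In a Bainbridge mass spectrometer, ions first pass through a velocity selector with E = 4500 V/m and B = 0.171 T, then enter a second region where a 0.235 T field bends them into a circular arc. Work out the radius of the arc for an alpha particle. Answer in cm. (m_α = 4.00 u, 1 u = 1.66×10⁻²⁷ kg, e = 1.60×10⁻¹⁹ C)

The selector passes v = E/B = 4500/0.171 = 2.63×10^4 m/s.
In the deflection region, r = mv/(qB₂) = (6.64×10^-27)(2.63×10^4) / [(2×1.60×10^-19)(0.235)] = 2.32×10^-3 m.

r ≈ 0.232 cm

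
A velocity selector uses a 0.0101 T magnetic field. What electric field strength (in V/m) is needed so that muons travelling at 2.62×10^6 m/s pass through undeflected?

E ≈ 2.65×10^4 V/m

qE = qvB ⇒ E = vB = (2.62×10^6)(0.0101) = 2.65×10^4 V/m.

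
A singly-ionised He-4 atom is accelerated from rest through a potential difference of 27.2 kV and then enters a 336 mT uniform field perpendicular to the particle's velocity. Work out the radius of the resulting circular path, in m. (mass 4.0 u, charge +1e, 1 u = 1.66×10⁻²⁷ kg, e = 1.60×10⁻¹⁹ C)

r ≈ 0.141 m

The kinetic energy gained is K = qV = (1×1.60×10^-19)(2.72×10^4) = 4.35×10^-15 J.
v = √(2K/m) = 1.14×10^6 m/s.
r = mv/(qB) = (6.64×10^-27)(1.14×10^6) / [(1×1.60×10^-19)(0.336)] = 0.141 m.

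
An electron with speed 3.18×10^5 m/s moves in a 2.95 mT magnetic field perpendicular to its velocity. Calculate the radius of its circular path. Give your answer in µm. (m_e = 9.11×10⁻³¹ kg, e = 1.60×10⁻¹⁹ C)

r ≈ 614 µm

The magnetic force provides the centripetal force: qvB = mv²/r, so r = mv/(qB).
r = (9.11×10^-31 kg)(3.18×10^5 m/s) / [(1×1.60×10^-19 C)(2.95×10^-3 T)] = 6.14×10^-4 m.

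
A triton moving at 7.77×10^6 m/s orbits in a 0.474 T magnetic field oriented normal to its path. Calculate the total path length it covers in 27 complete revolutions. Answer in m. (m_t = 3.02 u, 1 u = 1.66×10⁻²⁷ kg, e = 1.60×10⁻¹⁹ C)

r = mv/(qB) = 0.514 m, so one revolution covers 2πr = 3.23 m.
In 27 revolutions: L = 27·2πr = 87.1 m.

L ≈ 87.1 m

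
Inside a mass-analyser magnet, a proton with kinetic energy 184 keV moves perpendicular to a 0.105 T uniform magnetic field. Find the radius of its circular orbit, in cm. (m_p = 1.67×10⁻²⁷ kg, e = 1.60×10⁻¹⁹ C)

r ≈ 59.0 cm

Convert the energy: K = 184 keV = 2.94×10^-14 J.
v = √(2K/m) = √(2·2.94×10^-14/1.67×10^-27) = 5.94×10^6 m/s.
r = mv/(qB) = (1.67×10^-27)(5.94×10^6) / [(1×1.60×10^-19)(0.105)] = 0.590 m.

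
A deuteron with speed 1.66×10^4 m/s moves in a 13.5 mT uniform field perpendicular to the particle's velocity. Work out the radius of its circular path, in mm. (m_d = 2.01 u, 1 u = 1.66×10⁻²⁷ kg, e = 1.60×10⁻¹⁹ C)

The magnetic force provides the centripetal force: qvB = mv²/r, so r = mv/(qB).
r = (3.34×10^-27 kg)(1.66×10^4 m/s) / [(1×1.60×10^-19 C)(0.0135 T)] = 0.0256 m.

r ≈ 25.6 mm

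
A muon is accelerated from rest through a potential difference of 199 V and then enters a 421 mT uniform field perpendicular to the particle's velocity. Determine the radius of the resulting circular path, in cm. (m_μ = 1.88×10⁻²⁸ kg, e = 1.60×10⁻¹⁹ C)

r ≈ 0.162 cm

The kinetic energy gained is K = qV = (1×1.60×10^-19)(199) = 3.18×10^-17 J.
v = √(2K/m) = 5.82×10^5 m/s.
r = mv/(qB) = (1.88×10^-28)(5.82×10^5) / [(1×1.60×10^-19)(0.421)] = 1.62×10^-3 m.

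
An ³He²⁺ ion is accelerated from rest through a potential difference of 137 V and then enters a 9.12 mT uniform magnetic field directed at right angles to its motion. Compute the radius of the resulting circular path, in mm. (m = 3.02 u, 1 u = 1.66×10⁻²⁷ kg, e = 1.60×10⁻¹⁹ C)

r ≈ 227 mm

The kinetic energy gained is K = qV = (2×1.60×10^-19)(137) = 4.38×10^-17 J.
v = √(2K/m) = 1.32×10^5 m/s.
r = mv/(qB) = (5.01×10^-27)(1.32×10^5) / [(2×1.60×10^-19)(9.12×10^-3)] = 0.227 m.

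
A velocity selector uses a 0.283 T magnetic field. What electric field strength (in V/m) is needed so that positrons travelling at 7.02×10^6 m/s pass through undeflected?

E ≈ 1.99×10^6 V/m

qE = qvB ⇒ E = vB = (7.02×10^6)(0.283) = 1.99×10^6 V/m.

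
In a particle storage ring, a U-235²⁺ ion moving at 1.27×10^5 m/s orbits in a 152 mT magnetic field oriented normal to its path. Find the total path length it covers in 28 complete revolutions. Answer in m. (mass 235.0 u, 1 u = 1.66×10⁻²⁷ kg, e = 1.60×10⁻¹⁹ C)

r = mv/(qB) = 1.02 m, so one revolution covers 2πr = 6.40 m.
In 28 revolutions: L = 28·2πr = 179 m.

L ≈ 179 m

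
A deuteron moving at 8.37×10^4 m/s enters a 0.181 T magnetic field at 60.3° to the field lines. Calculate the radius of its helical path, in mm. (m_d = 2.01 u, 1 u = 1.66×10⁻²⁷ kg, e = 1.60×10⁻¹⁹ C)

r ≈ 8.38 mm

Only the perpendicular component v⊥ = v sin60.3° = 7.27×10^4 m/s is bent by the field.
r = m v⊥ /(qB) = (3.34×10^-27)(7.27×10^4) / [(1×1.60×10^-19)(0.181)] = 8.38×10^-3 m.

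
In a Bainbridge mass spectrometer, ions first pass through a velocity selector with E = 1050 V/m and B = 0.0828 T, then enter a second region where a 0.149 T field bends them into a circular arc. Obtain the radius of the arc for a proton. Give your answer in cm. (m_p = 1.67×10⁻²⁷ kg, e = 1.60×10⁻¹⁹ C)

r ≈ 0.0888 cm

The selector passes v = E/B = 1050/0.0828 = 1.27×10^4 m/s.
In the deflection region, r = mv/(qB₂) = (1.67×10^-27)(1.27×10^4) / [(1×1.60×10^-19)(0.149)] = 8.88×10^-4 m.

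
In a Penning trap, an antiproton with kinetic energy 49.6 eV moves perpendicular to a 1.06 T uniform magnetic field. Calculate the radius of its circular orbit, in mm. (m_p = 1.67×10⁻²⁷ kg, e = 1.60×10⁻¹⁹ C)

Convert the energy: K = 49.6 eV = 7.94×10^-18 J.
v = √(2K/m) = √(2·7.94×10^-18/1.67×10^-27) = 9.75×10^4 m/s.
r = mv/(qB) = (1.67×10^-27)(9.75×10^4) / [(1×1.60×10^-19)(1.06)] = 9.60×10^-4 m.

r ≈ 0.960 mm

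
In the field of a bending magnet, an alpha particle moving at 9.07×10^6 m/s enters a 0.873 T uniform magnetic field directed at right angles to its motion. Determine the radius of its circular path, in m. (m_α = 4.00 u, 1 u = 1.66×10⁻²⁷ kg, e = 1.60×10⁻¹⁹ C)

r ≈ 0.216 m

The magnetic force provides the centripetal force: qvB = mv²/r, so r = mv/(qB).
r = (6.64×10^-27 kg)(9.07×10^6 m/s) / [(2×1.60×10^-19 C)(0.873 T)] = 0.216 m.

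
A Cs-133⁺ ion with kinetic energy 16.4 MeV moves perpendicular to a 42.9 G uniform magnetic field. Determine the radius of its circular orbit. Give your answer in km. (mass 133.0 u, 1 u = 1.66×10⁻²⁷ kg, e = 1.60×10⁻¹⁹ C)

r ≈ 1.57 km

Convert the energy: K = 16.4 MeV = 2.62×10^-12 J.
v = √(2K/m) = √(2·2.62×10^-12/2.21×10^-25) = 4.88×10^6 m/s.
r = mv/(qB) = (2.21×10^-25)(4.88×10^6) / [(1×1.60×10^-19)(4.29×10^-3)] = 1570 m.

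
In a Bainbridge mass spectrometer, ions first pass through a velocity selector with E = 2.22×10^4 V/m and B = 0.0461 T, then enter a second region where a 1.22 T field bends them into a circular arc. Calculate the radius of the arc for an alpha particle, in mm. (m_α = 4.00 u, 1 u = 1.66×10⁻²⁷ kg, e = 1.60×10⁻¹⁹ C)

The selector passes v = E/B = 2.22×10^4/0.0461 = 4.82×10^5 m/s.
In the deflection region, r = mv/(qB₂) = (6.64×10^-27)(4.82×10^5) / [(2×1.60×10^-19)(1.22)] = 8.19×10^-3 m.

r ≈ 8.19 mm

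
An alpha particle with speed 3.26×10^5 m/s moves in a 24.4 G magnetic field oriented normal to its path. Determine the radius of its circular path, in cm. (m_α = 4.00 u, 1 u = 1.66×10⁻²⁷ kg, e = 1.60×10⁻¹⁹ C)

The magnetic force provides the centripetal force: qvB = mv²/r, so r = mv/(qB).
r = (6.64×10^-27 kg)(3.26×10^5 m/s) / [(2×1.60×10^-19 C)(2.44×10^-3 T)] = 2.77 m.

r ≈ 277 cm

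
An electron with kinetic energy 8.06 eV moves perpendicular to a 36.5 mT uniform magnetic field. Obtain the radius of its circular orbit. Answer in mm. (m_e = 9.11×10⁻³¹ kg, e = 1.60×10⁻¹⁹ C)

r ≈ 0.262 mm

Convert the energy: K = 8.06 eV = 1.29×10^-18 J.
v = √(2K/m) = √(2·1.29×10^-18/9.11×10^-31) = 1.68×10^6 m/s.
r = mv/(qB) = (9.11×10^-31)(1.68×10^6) / [(1×1.60×10^-19)(0.0365)] = 2.62×10^-4 m.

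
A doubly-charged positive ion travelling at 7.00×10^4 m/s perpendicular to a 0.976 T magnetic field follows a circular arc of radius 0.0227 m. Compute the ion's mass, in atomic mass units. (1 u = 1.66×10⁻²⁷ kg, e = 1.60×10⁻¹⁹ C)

qvB = mv²/r ⇒ m = qBr/v.
m = (2×1.60×10^-19)(0.976)(0.0227) / (7.00×10^4) = 1.01×10^-25 kg = 61.0 u.

m ≈ 61.0 u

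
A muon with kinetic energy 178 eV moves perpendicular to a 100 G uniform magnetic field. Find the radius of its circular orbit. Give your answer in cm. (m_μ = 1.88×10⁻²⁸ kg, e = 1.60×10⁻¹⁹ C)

Convert the energy: K = 178 eV = 2.85×10^-17 J.
v = √(2K/m) = √(2·2.85×10^-17/1.88×10^-28) = 5.50×10^5 m/s.
r = mv/(qB) = (1.88×10^-28)(5.50×10^5) / [(1×1.60×10^-19)(0.0100)] = 0.0647 m.

r ≈ 6.47 cm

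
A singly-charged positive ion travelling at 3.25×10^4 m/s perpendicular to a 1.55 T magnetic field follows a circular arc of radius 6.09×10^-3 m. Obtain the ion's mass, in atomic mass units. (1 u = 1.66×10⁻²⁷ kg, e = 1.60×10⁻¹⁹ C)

m ≈ 28.0 u

qvB = mv²/r ⇒ m = qBr/v.
m = (1×1.60×10^-19)(1.55)(6.09×10^-3) / (3.25×10^4) = 4.65×10^-26 kg = 28.0 u.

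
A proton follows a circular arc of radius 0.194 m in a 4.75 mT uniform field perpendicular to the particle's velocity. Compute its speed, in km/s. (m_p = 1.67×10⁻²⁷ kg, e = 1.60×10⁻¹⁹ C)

From qvB = mv²/r, v = qBr/m.
v = (1×1.60×10^-19)(4.75×10^-3)(0.194) / (1.67×10^-27) = 8.83×10^4 m/s.

v ≈ 88.3 km/s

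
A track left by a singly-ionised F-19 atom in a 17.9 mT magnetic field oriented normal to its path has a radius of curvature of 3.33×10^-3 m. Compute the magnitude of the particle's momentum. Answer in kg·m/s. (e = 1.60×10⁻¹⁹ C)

Since qvB = mv²/r, the momentum p = mv = qBr.
p = (1×1.60×10^-19)(0.0179)(3.33×10^-3) = 9.54×10^-24 kg·m/s.

p ≈ 9.54×10^-24 kg·m/s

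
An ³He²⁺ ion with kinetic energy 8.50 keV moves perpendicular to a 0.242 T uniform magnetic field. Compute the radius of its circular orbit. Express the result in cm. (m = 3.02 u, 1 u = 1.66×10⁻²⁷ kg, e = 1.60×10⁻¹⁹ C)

Convert the energy: K = 8.50 keV = 1.36×10^-15 J.
v = √(2K/m) = √(2·1.36×10^-15/5.01×10^-27) = 7.37×10^5 m/s.
r = mv/(qB) = (5.01×10^-27)(7.37×10^5) / [(2×1.60×10^-19)(0.242)] = 0.0477 m.

r ≈ 4.77 cm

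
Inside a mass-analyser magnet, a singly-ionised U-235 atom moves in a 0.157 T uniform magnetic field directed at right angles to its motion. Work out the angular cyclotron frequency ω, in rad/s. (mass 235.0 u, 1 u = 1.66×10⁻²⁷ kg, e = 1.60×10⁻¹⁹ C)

ω = qB/m = (1×1.60×10^-19)(0.157) / (3.90×10^-25) = 6.44×10^4 rad/s.

ω ≈ 6.44×10^4 rad/s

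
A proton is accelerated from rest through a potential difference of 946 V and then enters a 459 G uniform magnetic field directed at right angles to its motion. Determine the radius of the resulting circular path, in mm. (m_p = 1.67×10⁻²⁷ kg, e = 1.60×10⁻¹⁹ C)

The kinetic energy gained is K = qV = (1×1.60×10^-19)(946) = 1.51×10^-16 J.
v = √(2K/m) = 4.26×10^5 m/s.
r = mv/(qB) = (1.67×10^-27)(4.26×10^5) / [(1×1.60×10^-19)(0.0459)] = 0.0968 m.

r ≈ 96.8 mm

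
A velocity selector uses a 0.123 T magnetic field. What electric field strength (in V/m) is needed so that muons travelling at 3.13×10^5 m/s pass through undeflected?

qE = qvB ⇒ E = vB = (3.13×10^5)(0.123) = 3.85×10^4 V/m.

E ≈ 3.85×10^4 V/m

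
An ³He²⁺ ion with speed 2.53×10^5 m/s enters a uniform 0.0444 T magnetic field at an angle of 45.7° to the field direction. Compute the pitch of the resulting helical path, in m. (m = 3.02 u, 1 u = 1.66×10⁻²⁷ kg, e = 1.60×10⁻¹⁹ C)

The velocity component along B is v∥ = v cos45.7° = 1.77×10^5 m/s.
The cyclotron period T = 2πm/(qB) = 2.22×10^-6 s is set by m, q, B alone.
Pitch = v∥·T = (1.77×10^5)(2.22×10^-6) = 0.392 m.

pitch ≈ 0.392 m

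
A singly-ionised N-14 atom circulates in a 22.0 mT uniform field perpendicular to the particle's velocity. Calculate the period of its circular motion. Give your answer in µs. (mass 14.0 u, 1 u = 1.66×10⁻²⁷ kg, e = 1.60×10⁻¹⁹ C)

T ≈ 41.5 µs

The cyclotron period is independent of speed: T = 2πm/(qB).
T = 2π(2.32×10^-26) / [(1×1.60×10^-19)(0.0220)] = 4.15×10^-5 s.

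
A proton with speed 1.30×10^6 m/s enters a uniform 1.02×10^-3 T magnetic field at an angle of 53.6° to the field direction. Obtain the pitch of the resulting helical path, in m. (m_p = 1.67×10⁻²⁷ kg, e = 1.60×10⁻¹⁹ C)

The velocity component along B is v∥ = v cos53.6° = 7.71×10^5 m/s.
The cyclotron period T = 2πm/(qB) = 6.43×10^-5 s is set by m, q, B alone.
Pitch = v∥·T = (7.71×10^5)(6.43×10^-5) = 49.6 m.

pitch ≈ 49.6 m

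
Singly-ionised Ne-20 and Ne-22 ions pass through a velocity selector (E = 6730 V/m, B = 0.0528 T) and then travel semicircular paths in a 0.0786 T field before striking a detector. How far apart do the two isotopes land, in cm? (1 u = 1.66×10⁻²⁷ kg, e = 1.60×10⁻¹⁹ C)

Δd ≈ 6.73 cm

Both emerge at v = E/B₁ = 1.27×10^5 m/s.
r = mv/(qB₂), so r₁ = 0.3365 m and r₂ = 0.3701 m, giving Δr = 0.0336 m.
After a semicircle each ion lands a diameter 2r from the entry slit, so the separation is 2Δr = 0.0673 m.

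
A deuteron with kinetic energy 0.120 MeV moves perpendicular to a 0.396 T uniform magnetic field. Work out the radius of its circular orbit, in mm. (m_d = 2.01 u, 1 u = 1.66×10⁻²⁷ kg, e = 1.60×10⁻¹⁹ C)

r ≈ 179 mm

Convert the energy: K = 0.120 MeV = 1.92×10^-14 J.
v = √(2K/m) = √(2·1.92×10^-14/3.34×10^-27) = 3.39×10^6 m/s.
r = mv/(qB) = (3.34×10^-27)(3.39×10^6) / [(1×1.60×10^-19)(0.396)] = 0.179 m.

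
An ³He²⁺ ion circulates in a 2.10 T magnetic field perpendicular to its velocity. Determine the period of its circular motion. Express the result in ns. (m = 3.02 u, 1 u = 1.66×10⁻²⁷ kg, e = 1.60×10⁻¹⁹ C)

T ≈ 46.9 ns

The cyclotron period is independent of speed: T = 2πm/(qB).
T = 2π(5.01×10^-27) / [(2×1.60×10^-19)(2.10)] = 4.69×10^-8 s.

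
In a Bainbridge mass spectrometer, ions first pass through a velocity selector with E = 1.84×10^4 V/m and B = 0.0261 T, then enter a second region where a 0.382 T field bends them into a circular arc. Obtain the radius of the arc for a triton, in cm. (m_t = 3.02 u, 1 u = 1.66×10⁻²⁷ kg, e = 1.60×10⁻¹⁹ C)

The selector passes v = E/B = 1.84×10^4/0.0261 = 7.05×10^5 m/s.
In the deflection region, r = mv/(qB₂) = (5.01×10^-27)(7.05×10^5) / [(1×1.60×10^-19)(0.382)] = 0.0578 m.

r ≈ 5.78 cm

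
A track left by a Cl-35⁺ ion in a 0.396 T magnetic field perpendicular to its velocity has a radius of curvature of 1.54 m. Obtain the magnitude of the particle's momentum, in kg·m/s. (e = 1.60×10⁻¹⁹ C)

p ≈ 9.76×10^-20 kg·m/s

Since qvB = mv²/r, the momentum p = mv = qBr.
p = (1×1.60×10^-19)(0.396)(1.54) = 9.76×10^-20 kg·m/s.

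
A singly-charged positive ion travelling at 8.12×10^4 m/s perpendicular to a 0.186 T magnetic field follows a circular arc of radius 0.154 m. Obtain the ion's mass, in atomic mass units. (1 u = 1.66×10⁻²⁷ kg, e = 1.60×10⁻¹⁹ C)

qvB = mv²/r ⇒ m = qBr/v.
m = (1×1.60×10^-19)(0.186)(0.154) / (8.12×10^4) = 5.64×10^-26 kg = 34.0 u.

m ≈ 34.0 u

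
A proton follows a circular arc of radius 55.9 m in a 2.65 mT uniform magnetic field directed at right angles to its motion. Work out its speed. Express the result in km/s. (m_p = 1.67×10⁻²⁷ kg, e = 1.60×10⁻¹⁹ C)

v ≈ 14200 km/s

From qvB = mv²/r, v = qBr/m.
v = (1×1.60×10^-19)(2.65×10^-3)(55.9) / (1.67×10^-27) = 1.42×10^7 m/s.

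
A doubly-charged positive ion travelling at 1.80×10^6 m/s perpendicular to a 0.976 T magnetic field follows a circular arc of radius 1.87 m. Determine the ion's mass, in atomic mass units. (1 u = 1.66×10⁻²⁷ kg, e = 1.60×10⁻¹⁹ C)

qvB = mv²/r ⇒ m = qBr/v.
m = (2×1.60×10^-19)(0.976)(1.87) / (1.80×10^6) = 3.24×10^-25 kg = 195 u.

m ≈ 195 u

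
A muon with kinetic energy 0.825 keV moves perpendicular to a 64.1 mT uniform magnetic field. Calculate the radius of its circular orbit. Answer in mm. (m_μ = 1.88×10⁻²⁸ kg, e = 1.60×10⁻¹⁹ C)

Convert the energy: K = 0.825 keV = 1.32×10^-16 J.
v = √(2K/m) = √(2·1.32×10^-16/1.88×10^-28) = 1.19×10^6 m/s.
r = mv/(qB) = (1.88×10^-28)(1.19×10^6) / [(1×1.60×10^-19)(0.0641)] = 0.0217 m.

r ≈ 21.7 mm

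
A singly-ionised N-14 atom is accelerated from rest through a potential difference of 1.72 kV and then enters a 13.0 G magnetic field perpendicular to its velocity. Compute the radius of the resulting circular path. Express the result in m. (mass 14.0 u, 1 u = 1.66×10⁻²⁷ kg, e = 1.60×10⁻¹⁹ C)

The kinetic energy gained is K = qV = (1×1.60×10^-19)(1720) = 2.75×10^-16 J.
v = √(2K/m) = 1.54×10^5 m/s.
r = mv/(qB) = (2.32×10^-26)(1.54×10^5) / [(1×1.60×10^-19)(1.30×10^-3)] = 17.2 m.

r ≈ 17.2 m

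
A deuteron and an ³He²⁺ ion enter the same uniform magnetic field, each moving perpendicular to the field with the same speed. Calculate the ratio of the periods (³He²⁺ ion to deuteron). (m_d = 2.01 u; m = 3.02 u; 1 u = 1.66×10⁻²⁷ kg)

T = 2πm/(qB) is independent of speed, so T₂/T₁ = (m₂/q₂)/(m₁/q₁).
T_{³He²⁺ ion}/T_{deuteron} = (5.01×10^-27/2e) / (3.34×10^-27/1e) = 0.751.

ratio ≈ 0.751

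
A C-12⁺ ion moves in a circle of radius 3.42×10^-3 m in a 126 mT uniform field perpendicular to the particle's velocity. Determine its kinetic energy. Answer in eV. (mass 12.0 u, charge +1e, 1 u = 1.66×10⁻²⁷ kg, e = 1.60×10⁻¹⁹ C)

K ≈ 0.746 eV

v = qBr/m = (1×1.60×10^-19)(0.126)(3.42×10^-3) / (1.99×10^-26) = 3460 m/s.
K = ½mv² = 0.5·(1.99×10^-26)·(3460)² = 1.19×10^-19 J = 0.746 eV.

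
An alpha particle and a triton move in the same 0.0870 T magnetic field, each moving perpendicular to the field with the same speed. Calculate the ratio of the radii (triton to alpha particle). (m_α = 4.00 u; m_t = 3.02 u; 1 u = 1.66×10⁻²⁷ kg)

ratio ≈ 1.51

r = mv/(qB) ⇒ at equal v, r ∝ m/q.
r_{triton}/r_{alpha particle} = 1.51.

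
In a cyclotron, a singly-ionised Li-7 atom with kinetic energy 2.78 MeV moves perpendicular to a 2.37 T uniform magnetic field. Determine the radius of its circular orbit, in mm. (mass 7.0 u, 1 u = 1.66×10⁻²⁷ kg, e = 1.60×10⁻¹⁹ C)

r ≈ 268 mm

Convert the energy: K = 2.78 MeV = 4.45×10^-13 J.
v = √(2K/m) = √(2·4.45×10^-13/1.16×10^-26) = 8.75×10^6 m/s.
r = mv/(qB) = (1.16×10^-26)(8.75×10^6) / [(1×1.60×10^-19)(2.37)] = 0.268 m.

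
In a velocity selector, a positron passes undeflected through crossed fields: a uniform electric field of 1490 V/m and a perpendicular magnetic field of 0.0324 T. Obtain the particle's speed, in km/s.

v ≈ 46.0 km/s

For zero net force, qE = qvB, so v = E/B.
v = (1490) / (0.0324) = 4.60×10^4 m/s.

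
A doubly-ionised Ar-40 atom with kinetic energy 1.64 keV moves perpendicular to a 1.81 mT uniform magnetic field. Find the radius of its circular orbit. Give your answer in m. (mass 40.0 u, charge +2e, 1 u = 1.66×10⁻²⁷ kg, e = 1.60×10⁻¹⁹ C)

r ≈ 10.2 m

Convert the energy: K = 1.64 keV = 2.62×10^-16 J.
v = √(2K/m) = √(2·2.62×10^-16/6.64×10^-26) = 8.89×10^4 m/s.
r = mv/(qB) = (6.64×10^-26)(8.89×10^4) / [(2×1.60×10^-19)(1.81×10^-3)] = 10.2 m.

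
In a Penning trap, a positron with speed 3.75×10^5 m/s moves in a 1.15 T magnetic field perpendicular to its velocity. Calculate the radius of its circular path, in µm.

The magnetic force provides the centripetal force: qvB = mv²/r, so r = mv/(qB).
r = (9.11×10^-31 kg)(3.75×10^5 m/s) / [(1×1.60×10^-19 C)(1.15 T)] = 1.86×10^-6 m.

r ≈ 1.86 µm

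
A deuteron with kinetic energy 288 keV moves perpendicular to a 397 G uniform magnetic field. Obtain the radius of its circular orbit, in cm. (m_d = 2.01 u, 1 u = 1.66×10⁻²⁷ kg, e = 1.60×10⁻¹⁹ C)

Convert the energy: K = 288 keV = 4.61×10^-14 J.
v = √(2K/m) = √(2·4.61×10^-14/3.34×10^-27) = 5.26×10^6 m/s.
r = mv/(qB) = (3.34×10^-27)(5.26×10^6) / [(1×1.60×10^-19)(0.0397)] = 2.76 m.

r ≈ 276 cm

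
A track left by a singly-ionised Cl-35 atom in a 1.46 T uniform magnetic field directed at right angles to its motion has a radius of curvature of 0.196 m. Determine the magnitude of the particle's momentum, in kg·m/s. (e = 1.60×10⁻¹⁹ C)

p ≈ 4.58×10^-20 kg·m/s

Since qvB = mv²/r, the momentum p = mv = qBr.
p = (1×1.60×10^-19)(1.46)(0.196) = 4.58×10^-20 kg·m/s.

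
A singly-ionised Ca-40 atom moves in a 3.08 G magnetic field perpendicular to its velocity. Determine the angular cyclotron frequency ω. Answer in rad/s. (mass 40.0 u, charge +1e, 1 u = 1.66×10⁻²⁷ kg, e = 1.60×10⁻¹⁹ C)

ω ≈ 742 rad/s

ω = qB/m = (1×1.60×10^-19)(3.08×10^-4) / (6.64×10^-26) = 742 rad/s.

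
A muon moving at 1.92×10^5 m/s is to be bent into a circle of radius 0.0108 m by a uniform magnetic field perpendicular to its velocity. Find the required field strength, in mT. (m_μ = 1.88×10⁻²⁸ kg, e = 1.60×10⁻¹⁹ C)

qvB = mv²/r gives B = mv/(qr).
B = (1.88×10^-28)(1.92×10^5) / [(1×1.60×10^-19)(0.0108)] = 0.0209 T.

B ≈ 20.9 mT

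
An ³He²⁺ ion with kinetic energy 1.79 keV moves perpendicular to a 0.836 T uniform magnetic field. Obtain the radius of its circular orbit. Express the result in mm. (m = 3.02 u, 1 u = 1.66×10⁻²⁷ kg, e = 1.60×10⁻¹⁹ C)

Convert the energy: K = 1.79 keV = 2.86×10^-16 J.
v = √(2K/m) = √(2·2.86×10^-16/5.01×10^-27) = 3.38×10^5 m/s.
r = mv/(qB) = (5.01×10^-27)(3.38×10^5) / [(2×1.60×10^-19)(0.836)] = 6.33×10^-3 m.

r ≈ 6.33 mm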